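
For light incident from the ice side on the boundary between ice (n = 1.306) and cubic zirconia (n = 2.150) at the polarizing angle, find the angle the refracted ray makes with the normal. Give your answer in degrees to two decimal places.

θ_t ≈ 31.28°

θ_B = arctan(n₂/n₁) = arctan(2.150/1.306) = 58.72°.
At Brewster's angle the reflected and refracted rays are perpendicular, so θ_t = 90° − θ_B = 90° − 58.72° = 31.28°.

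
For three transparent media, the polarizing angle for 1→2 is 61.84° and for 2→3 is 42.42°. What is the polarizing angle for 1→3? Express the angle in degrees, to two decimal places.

θ_B ≈ 59.64°

n₂/n₁ = tan 61.84° = 1.8681 and n₃/n₂ = tan 42.42° = 0.9138.
So n₃/n₁ = (n₂/n₁)(n₃/n₂) = 1.8681 × 0.9138 = 1.7070.
θ_B(1→3) = arctan(1.7070) = 59.64°.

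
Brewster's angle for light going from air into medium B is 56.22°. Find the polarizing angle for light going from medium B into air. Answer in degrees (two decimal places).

θ_B' ≈ 33.78°

Reversing the direction swaps n₁ and n₂, so tan θ_B' = 1/tan θ_B and θ_B' = 90° − θ_B.
Hence θ_B' = 90° − 56.22° = 33.78°.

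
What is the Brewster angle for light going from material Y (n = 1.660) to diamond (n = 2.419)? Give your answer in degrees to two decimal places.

θ_B ≈ 55.54°

The reflected p-component vanishes when tan θ_B = n₂/n₁.
Brewster's condition: tan θ_B = n₂/n₁ = 2.419/1.660 = 1.4572.
So θ_B = arctan 1.4572 = 55.54°.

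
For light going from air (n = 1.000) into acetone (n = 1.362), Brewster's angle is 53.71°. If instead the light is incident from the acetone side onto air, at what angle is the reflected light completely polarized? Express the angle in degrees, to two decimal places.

θ_B' ≈ 36.29°

tan θ_B' = n₁/n₂ = 1/tan θ_B, so θ_B' = 90° − θ_B.
θ_B' = 90° − 53.71° = 36.29°.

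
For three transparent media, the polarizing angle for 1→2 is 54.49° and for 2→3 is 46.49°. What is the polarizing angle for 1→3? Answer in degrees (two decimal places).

Each Brewster angle gives a ratio: n₂/n₁ = tan 54.49° = 1.4014, n₃/n₂ = tan 46.49° = 1.0534.
n₃/n₁ = 1.4763. Then tan θ_B(1→3) = n₃/n₁, so θ_B(1→3) = arctan(1.4763) = 55.89°.

θ_B ≈ 55.89°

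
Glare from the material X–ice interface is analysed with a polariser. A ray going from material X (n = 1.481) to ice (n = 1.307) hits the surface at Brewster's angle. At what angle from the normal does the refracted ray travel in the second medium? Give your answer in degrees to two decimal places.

θ_t ≈ 48.57°

tan θ_B = n₂/n₁ = 1.307/1.481 = 0.8825, so θ_B = 41.43°.
The refracted ray is perpendicular to the reflected ray, so θ_t = 90° − θ_B = 48.57°.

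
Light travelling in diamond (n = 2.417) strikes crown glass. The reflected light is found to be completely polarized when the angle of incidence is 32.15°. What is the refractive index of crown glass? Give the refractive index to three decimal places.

Full polarization of the reflected beam means tan θ_B = n₂/n₁, where n₁ is the incident medium (diamond).
n₂ = n₁ tan θ_B = 2.417 × tan 32.15° = 1.519.

n ≈ 1.519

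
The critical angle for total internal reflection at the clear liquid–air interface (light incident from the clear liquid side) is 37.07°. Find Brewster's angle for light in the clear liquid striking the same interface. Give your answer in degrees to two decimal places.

θ_B ≈ 31.08°

n₂/n₁ = sin θ_c = sin 37.07° = 0.6028.
tan θ_B equals the same ratio, so θ_B = arctan(0.6028) = 31.08°.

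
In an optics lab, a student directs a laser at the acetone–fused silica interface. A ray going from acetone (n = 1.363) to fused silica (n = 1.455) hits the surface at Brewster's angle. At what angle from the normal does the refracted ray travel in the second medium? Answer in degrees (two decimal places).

tan θ_B = n₂/n₁ = 1.455/1.363 = 1.0675, so θ_B = 46.87°.
The refracted ray is perpendicular to the reflected ray, so θ_t = 90° − θ_B = 43.13°.

θ_t ≈ 43.13°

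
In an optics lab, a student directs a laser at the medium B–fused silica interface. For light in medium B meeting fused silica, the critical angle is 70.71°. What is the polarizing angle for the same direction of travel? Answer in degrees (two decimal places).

sin θ_c = n₂/n₁, so n₂/n₁ = sin 70.71° = 0.9439.
Brewster: tan θ_B = n₂/n₁ = 0.9439.
θ_B = arctan(0.9439) = 43.35°.

θ_B ≈ 43.35°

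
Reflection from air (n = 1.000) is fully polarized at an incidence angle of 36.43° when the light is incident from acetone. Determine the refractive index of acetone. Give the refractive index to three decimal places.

Full polarization of the reflected beam means tan θ_B = n₂/n₁, where n₁ is the incident medium (acetone).
n₁ = n₂ / tan θ_B = 1.000 / tan 36.43° = 1.355.

n ≈ 1.355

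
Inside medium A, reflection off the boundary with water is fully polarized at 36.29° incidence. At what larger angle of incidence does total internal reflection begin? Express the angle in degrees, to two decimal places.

From Brewster, n₂/n₁ = tan θ_B = tan 36.29° = 0.7343.
Then sin θ_c = n₂/n₁ = 0.7343, so θ_c = arcsin 0.7343 = 47.25°.

θ_c ≈ 47.25°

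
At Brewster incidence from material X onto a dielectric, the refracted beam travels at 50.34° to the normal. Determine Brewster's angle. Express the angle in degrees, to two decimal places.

θ_B ≈ 39.66°

Since the reflected and refracted rays are at right angles at the polarizing angle, θ_B + θ_t = 90°.
θ_B = 90° − 50.34° = 39.66°.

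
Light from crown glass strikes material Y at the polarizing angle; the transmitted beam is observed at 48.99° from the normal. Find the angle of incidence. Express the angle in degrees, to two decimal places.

θ_B ≈ 41.01°

At Brewster's angle the reflected and refracted rays are perpendicular, so θ_B + θ_t = 90°.
θ_B = 90° − 48.99° = 41.01°.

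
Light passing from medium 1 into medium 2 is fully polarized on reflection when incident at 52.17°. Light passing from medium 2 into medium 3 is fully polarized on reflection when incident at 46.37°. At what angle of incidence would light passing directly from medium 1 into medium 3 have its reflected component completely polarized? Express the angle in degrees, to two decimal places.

θ_B ≈ 53.49°

Each Brewster angle gives a ratio: n₂/n₁ = tan 52.17° = 1.2878, n₃/n₂ = tan 46.37° = 1.0490.
n₃/n₁ = 1.3509. Then tan θ_B(1→3) = n₃/n₁, so θ_B(1→3) = arctan(1.3509) = 53.49°.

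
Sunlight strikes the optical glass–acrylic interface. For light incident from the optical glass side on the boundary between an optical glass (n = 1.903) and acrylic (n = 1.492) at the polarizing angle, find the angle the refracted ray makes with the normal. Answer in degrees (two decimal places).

First find Brewster's angle: tan θ_B = 1.492/1.903 = 0.7840, giving θ_B = 38.10°.
At Brewster's angle the reflected and refracted rays are perpendicular, so θ_t = 90° − θ_B = 90° − 38.10° = 51.90°.

θ_t ≈ 51.90°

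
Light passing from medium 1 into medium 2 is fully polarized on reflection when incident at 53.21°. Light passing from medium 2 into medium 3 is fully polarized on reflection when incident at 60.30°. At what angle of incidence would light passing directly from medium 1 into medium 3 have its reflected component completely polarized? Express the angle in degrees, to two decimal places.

tan θ_B(1→2) = n₂/n₁ = tan 53.21° = 1.3372.
tan θ_B(2→3) = n₃/n₂ = tan 60.30° = 1.7532.
So n₃/n₁ = (n₂/n₁)(n₃/n₂) = 1.3372 × 1.7532 = 2.3444.
θ_B(1→3) = arctan(2.3444) = 66.90°.

θ_B ≈ 66.90°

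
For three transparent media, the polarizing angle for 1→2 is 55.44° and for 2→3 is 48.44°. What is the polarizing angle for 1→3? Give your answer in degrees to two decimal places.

n₂/n₁ = tan 55.44° = 1.4517 and n₃/n₂ = tan 48.44° = 1.1279.
Multiplying, n₃/n₁ = 1.4517 × 1.1279 = 1.6374, and θ_B(1→3) = arctan 1.6374 = 58.59°.

θ_B ≈ 58.59°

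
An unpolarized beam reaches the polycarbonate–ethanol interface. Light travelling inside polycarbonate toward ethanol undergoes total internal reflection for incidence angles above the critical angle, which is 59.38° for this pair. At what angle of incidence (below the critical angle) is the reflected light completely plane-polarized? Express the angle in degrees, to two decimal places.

θ_B ≈ 40.71°

At the critical angle sin θ_c = n₂/n₁, giving n₂/n₁ = sin 59.38° = 0.8606.
Then tan θ_B = n₂/n₁ = 0.8606, so θ_B = arctan 0.8606 = 40.71°.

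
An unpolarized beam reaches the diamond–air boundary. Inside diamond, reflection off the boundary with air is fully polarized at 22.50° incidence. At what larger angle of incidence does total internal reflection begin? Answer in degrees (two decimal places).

n₂/n₁ = tan 22.50° = 0.4142; the critical angle satisfies sin θ_c = n₂/n₁.
θ_c = arcsin(0.4142) = 24.47°.

θ_c ≈ 24.47°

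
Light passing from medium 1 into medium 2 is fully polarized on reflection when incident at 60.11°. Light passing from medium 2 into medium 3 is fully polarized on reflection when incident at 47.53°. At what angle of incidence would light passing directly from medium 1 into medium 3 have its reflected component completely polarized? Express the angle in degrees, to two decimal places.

θ_B ≈ 62.25°

tan θ_B(1→2) = n₂/n₁ = tan 60.11° = 1.7398.
tan θ_B(2→3) = n₃/n₂ = tan 47.53° = 1.0925.
Multiplying, n₃/n₁ = 1.7398 × 1.0925 = 1.9006, and θ_B(1→3) = arctan 1.9006 = 62.25°.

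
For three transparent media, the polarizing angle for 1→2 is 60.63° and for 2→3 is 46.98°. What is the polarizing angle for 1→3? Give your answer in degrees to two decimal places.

θ_B ≈ 62.29°

Each Brewster angle gives a ratio: n₂/n₁ = tan 60.63° = 1.7769, n₃/n₂ = tan 46.98° = 1.0716.
So n₃/n₁ = (n₂/n₁)(n₃/n₂) = 1.7769 × 1.0716 = 1.9041.
θ_B(1→3) = arctan(1.9041) = 62.29°.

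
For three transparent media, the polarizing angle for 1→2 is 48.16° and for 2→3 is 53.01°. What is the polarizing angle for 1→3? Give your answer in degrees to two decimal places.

tan θ_B(1→2) = n₂/n₁ = tan 48.16° = 1.1169.
tan θ_B(2→3) = n₃/n₂ = tan 53.01° = 1.3275.
n₃/n₁ = 1.4827. Then tan θ_B(1→3) = n₃/n₁, so θ_B(1→3) = arctan(1.4827) = 56.00°.

θ_B ≈ 56.00°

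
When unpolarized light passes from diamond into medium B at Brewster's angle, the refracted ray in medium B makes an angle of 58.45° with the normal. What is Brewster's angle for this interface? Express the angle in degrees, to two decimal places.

Since the reflected and refracted rays are at right angles at the polarizing angle, θ_B + θ_t = 90°.
So θ_B = 90° − θ_t = 90° − 58.45° = 31.55°.

θ_B ≈ 31.55°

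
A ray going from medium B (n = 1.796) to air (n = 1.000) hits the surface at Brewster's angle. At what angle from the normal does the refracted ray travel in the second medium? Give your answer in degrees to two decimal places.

θ_B = arctan(n₂/n₁) = arctan(1.000/1.796) = 29.11°.
Since θ_B + θ_t = 90° at Brewster incidence, θ_t = 90° − 29.11° = 60.89°.

θ_t ≈ 60.89°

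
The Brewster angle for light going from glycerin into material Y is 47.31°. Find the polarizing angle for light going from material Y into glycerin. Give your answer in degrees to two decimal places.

θ_B' ≈ 42.69°

The two Brewster angles are complementary: θ_B' = 90° − θ_B = 90° − 47.31° = 42.69°.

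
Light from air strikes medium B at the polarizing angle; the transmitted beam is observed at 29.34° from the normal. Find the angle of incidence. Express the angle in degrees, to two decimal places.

At Brewster's angle the reflected and refracted rays are perpendicular, so θ_B + θ_t = 90°.
So θ_B = 90° − θ_t = 90° − 29.34° = 60.66°.

θ_B ≈ 60.66°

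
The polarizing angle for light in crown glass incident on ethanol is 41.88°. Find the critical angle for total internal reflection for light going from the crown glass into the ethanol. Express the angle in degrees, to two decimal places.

θ_c ≈ 63.72°

tan θ_B = n₂/n₁ = tan 41.88° = 0.8966.
Total internal reflection: sin θ_c = n₂/n₁ = 0.8966.
θ_c = arcsin(0.8966) = 63.72°.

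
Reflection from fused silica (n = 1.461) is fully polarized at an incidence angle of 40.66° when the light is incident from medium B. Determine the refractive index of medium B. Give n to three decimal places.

n ≈ 1.701

At the Brewster angle, tan θ_B = n₂/n₁ with n₁ on the incident side (medium B) and n₂ on the transmitted side (fused silica).
n₁ = n₂ / tan θ_B = 1.461 / tan 40.66° = 1.701.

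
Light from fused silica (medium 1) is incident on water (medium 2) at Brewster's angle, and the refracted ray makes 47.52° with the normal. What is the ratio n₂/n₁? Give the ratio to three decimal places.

n₂/n₁ ≈ 0.916

θ_B + θ_t = 90°, so θ_B = 90° − 47.52° = 42.48°.
Then n₂/n₁ = tan θ_B = tan 42.48° = 0.916.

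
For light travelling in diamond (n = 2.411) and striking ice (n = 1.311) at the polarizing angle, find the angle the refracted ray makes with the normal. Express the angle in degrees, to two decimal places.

First find Brewster's angle: tan θ_B = 1.311/2.411 = 0.5438, giving θ_B = 28.54°.
Since θ_B + θ_t = 90° at Brewster incidence, θ_t = 90° − 28.54° = 61.46°.

θ_t ≈ 61.46°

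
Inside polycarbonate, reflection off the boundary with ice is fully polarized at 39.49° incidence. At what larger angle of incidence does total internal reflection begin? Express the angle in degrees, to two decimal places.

tan θ_B = n₂/n₁ = tan 39.49° = 0.8240.
Total internal reflection: sin θ_c = n₂/n₁ = 0.8240.
θ_c = arcsin(0.8240) = 55.49°.

θ_c ≈ 55.49°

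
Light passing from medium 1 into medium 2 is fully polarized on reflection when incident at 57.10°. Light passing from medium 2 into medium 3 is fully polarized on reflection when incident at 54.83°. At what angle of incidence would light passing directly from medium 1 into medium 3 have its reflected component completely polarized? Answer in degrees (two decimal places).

θ_B ≈ 65.49°

tan θ_B(1→2) = n₂/n₁ = tan 57.10° = 1.5458.
tan θ_B(2→3) = n₃/n₂ = tan 54.83° = 1.4192.
So n₃/n₁ = (n₂/n₁)(n₃/n₂) = 1.5458 × 1.4192 = 2.1937.
θ_B(1→3) = arctan(2.1937) = 65.49°.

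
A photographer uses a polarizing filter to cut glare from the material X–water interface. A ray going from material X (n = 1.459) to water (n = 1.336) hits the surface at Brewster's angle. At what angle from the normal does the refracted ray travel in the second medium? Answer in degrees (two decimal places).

θ_B = arctan(n₂/n₁) = arctan(1.336/1.459) = 42.48°.
At Brewster's angle the reflected and refracted rays are perpendicular, so θ_t = 90° − θ_B = 90° − 42.48° = 47.52°.

θ_t ≈ 47.52°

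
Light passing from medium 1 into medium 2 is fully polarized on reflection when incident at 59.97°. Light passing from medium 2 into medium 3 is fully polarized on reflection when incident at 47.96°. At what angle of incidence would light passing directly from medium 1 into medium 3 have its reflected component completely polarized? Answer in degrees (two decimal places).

n₂/n₁ = tan 59.97° = 1.7300 and n₃/n₂ = tan 47.96° = 1.1091.
So n₃/n₁ = (n₂/n₁)(n₃/n₂) = 1.7300 × 1.1091 = 1.9186.
θ_B(1→3) = arctan(1.9186) = 62.47°.

θ_B ≈ 62.47°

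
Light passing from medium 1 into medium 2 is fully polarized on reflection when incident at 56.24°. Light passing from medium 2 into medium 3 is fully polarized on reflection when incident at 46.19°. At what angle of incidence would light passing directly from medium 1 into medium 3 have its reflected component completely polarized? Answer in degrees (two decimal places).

θ_B ≈ 57.33°

n₂/n₁ = tan 56.24° = 1.4960 and n₃/n₂ = tan 46.19° = 1.0424.
Multiplying, n₃/n₁ = 1.4960 × 1.0424 = 1.5595, and θ_B(1→3) = arctan 1.5595 = 57.33°.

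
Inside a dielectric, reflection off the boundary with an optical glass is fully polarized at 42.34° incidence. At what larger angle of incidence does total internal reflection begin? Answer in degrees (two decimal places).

θ_c ≈ 65.67°

tan θ_B = n₂/n₁ = tan 42.34° = 0.9112.
Total internal reflection: sin θ_c = n₂/n₁ = 0.9112.
θ_c = arcsin(0.9112) = 65.67°.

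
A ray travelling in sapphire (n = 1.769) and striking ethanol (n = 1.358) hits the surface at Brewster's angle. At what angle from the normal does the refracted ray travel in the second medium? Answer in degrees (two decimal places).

First find Brewster's angle: tan θ_B = 1.358/1.769 = 0.7677, giving θ_B = 37.51°.
Since θ_B + θ_t = 90° at Brewster incidence, θ_t = 90° − 37.51° = 52.49°.

θ_t ≈ 52.49°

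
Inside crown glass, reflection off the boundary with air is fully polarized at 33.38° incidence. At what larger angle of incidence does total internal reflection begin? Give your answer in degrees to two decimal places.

n₂/n₁ = tan 33.38° = 0.6589; the critical angle satisfies sin θ_c = n₂/n₁.
θ_c = arcsin(0.6589) = 41.21°.

θ_c ≈ 41.21°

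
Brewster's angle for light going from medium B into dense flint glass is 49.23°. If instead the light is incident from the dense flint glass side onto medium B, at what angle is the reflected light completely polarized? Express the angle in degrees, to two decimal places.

tan θ_B' = n₁/n₂ = 1/tan θ_B, so θ_B' = 90° − θ_B.
θ_B' = 90° − 49.23° = 40.77°.

θ_B' ≈ 40.77°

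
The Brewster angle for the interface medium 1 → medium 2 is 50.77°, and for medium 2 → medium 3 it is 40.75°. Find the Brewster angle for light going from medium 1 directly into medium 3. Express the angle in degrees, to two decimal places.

tan θ_B(1→2) = n₂/n₁ = tan 50.77° = 1.2248.
tan θ_B(2→3) = n₃/n₂ = tan 40.75° = 0.8617.
So n₃/n₁ = (n₂/n₁)(n₃/n₂) = 1.2248 × 0.8617 = 1.0554.
θ_B(1→3) = arctan(1.0554) = 46.54°.

θ_B ≈ 46.54°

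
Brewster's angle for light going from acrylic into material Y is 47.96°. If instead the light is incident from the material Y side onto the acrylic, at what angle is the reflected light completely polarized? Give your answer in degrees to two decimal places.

tan θ_B' = n₁/n₂ = 1/tan θ_B, so θ_B' = 90° − θ_B.
θ_B' = 90° − 47.96° = 42.04°.

θ_B' ≈ 42.04°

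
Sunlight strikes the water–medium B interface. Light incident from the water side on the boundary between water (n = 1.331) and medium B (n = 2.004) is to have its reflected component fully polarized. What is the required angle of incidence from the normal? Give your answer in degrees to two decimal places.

At Brewster's angle the reflected and refracted rays are perpendicular, which with Snell's law gives tan θ_B = n₂/n₁.
Brewster's condition: tan θ_B = n₂/n₁ = 2.004/1.331 = 1.5056.
So θ_B = arctan 1.5056 = 56.41°.

θ_B ≈ 56.41°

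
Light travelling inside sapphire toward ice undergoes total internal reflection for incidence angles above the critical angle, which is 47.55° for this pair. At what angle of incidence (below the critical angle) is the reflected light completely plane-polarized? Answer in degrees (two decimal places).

sin θ_c = n₂/n₁, so n₂/n₁ = sin 47.55° = 0.7379.
Brewster: tan θ_B = n₂/n₁ = 0.7379.
θ_B = arctan(0.7379) = 36.42°.

θ_B ≈ 36.42°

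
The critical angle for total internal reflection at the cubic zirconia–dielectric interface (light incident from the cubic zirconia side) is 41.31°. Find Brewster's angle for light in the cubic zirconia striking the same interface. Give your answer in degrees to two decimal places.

At the critical angle sin θ_c = n₂/n₁, giving n₂/n₁ = sin 41.31° = 0.6601.
Then tan θ_B = n₂/n₁ = 0.6601, so θ_B = arctan 0.6601 = 33.43°.

θ_B ≈ 33.43°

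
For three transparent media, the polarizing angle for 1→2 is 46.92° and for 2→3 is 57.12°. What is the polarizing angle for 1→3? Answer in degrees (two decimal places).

tan θ_B(1→2) = n₂/n₁ = tan 46.92° = 1.0694.
tan θ_B(2→3) = n₃/n₂ = tan 57.12° = 1.5469.
So n₃/n₁ = (n₂/n₁)(n₃/n₂) = 1.0694 × 1.5469 = 1.6543.
θ_B(1→3) = arctan(1.6543) = 58.85°.

θ_B ≈ 58.85°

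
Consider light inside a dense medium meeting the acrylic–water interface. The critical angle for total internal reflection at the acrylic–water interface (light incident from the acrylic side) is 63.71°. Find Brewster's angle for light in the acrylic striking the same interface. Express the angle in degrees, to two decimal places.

sin θ_c = n₂/n₁, so n₂/n₁ = sin 63.71° = 0.8966.
Brewster: tan θ_B = n₂/n₁ = 0.8966.
θ_B = arctan(0.8966) = 41.88°.

θ_B ≈ 41.88°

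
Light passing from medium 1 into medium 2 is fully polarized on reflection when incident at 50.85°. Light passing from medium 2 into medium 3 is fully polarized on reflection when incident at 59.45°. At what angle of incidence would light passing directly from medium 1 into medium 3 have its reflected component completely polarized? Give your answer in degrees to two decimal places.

θ_B ≈ 64.33°

tan θ_B(1→2) = n₂/n₁ = tan 50.85° = 1.2283.
tan θ_B(2→3) = n₃/n₂ = tan 59.45° = 1.6943.
Multiplying, n₃/n₁ = 1.2283 × 1.6943 = 2.0811, and θ_B(1→3) = arctan 2.0811 = 64.33°.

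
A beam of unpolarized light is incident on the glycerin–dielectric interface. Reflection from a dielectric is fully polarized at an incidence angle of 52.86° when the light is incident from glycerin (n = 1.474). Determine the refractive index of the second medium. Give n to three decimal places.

Brewster's law: tan θ_B = n₂/n₁ (light incident in glycerin, refracted into a dielectric).
n₂ = n₁ tan θ_B = 1.474 × tan 52.86° = 1.946.

n ≈ 1.946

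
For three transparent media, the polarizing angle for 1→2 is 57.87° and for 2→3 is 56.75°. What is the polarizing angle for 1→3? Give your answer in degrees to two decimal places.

θ_B ≈ 67.62°

tan θ_B(1→2) = n₂/n₁ = tan 57.87° = 1.5923.
tan θ_B(2→3) = n₃/n₂ = tan 56.75° = 1.5253.
Multiplying, n₃/n₁ = 1.5923 × 1.5253 = 2.4286, and θ_B(1→3) = arctan 2.4286 = 67.62°.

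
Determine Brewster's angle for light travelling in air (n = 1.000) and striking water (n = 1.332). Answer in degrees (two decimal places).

θ_B ≈ 53.10°

Here n₂/n₁ = 1.332/1.000 = 1.3320, and Brewster's law gives tan θ_B = n₂/n₁. Taking the arctangent, θ_B = 53.10°.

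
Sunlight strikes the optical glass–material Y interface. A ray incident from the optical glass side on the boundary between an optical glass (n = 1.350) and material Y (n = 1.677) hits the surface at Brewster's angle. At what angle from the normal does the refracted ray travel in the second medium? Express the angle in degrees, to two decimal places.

θ_t ≈ 38.83°

First find Brewster's angle: tan θ_B = 1.677/1.350 = 1.2422, giving θ_B = 51.17°.
Since θ_B + θ_t = 90° at Brewster incidence, θ_t = 90° − 51.17° = 38.83°.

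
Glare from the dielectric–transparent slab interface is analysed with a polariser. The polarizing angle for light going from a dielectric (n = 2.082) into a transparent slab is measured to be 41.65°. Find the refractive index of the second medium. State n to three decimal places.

At the polarizing angle, tan θ_B = n₂/n₁ with n₁ on the incident side (a dielectric) and n₂ on the transmitted side (a transparent slab).
n₂ = n₁ tan θ_B = 2.082 × tan 41.65° = 1.852.

n ≈ 1.852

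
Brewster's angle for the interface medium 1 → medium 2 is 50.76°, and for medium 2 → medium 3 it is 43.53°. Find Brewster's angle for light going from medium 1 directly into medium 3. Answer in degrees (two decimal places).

tan θ_B(1→2) = n₂/n₁ = tan 50.76° = 1.2244.
tan θ_B(2→3) = n₃/n₂ = tan 43.53° = 0.9500.
So n₃/n₁ = (n₂/n₁)(n₃/n₂) = 1.2244 × 0.9500 = 1.1631.
θ_B(1→3) = arctan(1.1631) = 49.31°.

θ_B ≈ 49.31°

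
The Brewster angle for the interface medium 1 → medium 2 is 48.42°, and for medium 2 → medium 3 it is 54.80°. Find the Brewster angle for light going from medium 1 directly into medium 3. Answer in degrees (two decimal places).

Each Brewster angle gives a ratio: n₂/n₁ = tan 48.42° = 1.1271, n₃/n₂ = tan 54.80° = 1.4176.
So n₃/n₁ = (n₂/n₁)(n₃/n₂) = 1.1271 × 1.4176 = 1.5978.
θ_B(1→3) = arctan(1.5978) = 57.96°.

θ_B ≈ 57.96°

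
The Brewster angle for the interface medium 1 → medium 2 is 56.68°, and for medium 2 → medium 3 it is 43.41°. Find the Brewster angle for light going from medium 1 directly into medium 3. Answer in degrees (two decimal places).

θ_B ≈ 55.20°

n₂/n₁ = tan 56.68° = 1.5212 and n₃/n₂ = tan 43.41° = 0.9460.
n₃/n₁ = 1.4390. Then tan θ_B(1→3) = n₃/n₁, so θ_B(1→3) = arctan(1.4390) = 55.20°.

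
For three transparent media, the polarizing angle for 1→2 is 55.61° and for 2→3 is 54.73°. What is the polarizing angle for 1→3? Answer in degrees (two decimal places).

θ_B ≈ 64.17°

Each Brewster angle gives a ratio: n₂/n₁ = tan 55.61° = 1.4610, n₃/n₂ = tan 54.73° = 1.4139.
Multiplying, n₃/n₁ = 1.4610 × 1.4139 = 2.0658, and θ_B(1→3) = arctan 2.0658 = 64.17°.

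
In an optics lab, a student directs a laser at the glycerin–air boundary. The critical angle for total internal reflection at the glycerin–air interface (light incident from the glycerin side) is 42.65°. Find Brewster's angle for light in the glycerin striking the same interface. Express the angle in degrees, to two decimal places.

sin θ_c = n₂/n₁, so n₂/n₁ = sin 42.65° = 0.6775.
Brewster: tan θ_B = n₂/n₁ = 0.6775.
θ_B = arctan(0.6775) = 34.12°.

θ_B ≈ 34.12°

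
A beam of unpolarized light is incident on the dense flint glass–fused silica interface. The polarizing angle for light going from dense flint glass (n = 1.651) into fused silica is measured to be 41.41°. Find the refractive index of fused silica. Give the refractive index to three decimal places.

Brewster's law: tan θ_B = n₂/n₁ (light incident in dense flint glass, refracted into fused silica).
n₂ = n₁ tan θ_B = 1.651 × tan 41.41° = 1.456.

n ≈ 1.456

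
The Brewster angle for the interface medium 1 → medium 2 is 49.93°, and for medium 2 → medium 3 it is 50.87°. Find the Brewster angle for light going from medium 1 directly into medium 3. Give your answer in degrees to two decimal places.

θ_B ≈ 55.61°

n₂/n₁ = tan 49.93° = 1.1888 and n₃/n₂ = tan 50.87° = 1.2292.
So n₃/n₁ = (n₂/n₁)(n₃/n₂) = 1.1888 × 1.2292 = 1.4613.
θ_B(1→3) = arctan(1.4613) = 55.61°.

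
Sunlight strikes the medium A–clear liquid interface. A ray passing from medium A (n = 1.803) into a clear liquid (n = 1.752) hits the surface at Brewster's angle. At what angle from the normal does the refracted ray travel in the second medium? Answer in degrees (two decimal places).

θ_t ≈ 45.82°

First find Brewster's angle: tan θ_B = 1.752/1.803 = 0.9717, giving θ_B = 44.18°.
The refracted ray is perpendicular to the reflected ray, so θ_t = 90° − θ_B = 45.82°.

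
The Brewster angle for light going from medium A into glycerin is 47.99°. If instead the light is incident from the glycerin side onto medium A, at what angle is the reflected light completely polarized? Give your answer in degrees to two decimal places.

tan θ_B' = n₁/n₂ = 1/tan θ_B, so θ_B' = 90° − θ_B.
θ_B' = 90° − 47.99° = 42.01°.

θ_B' ≈ 42.01°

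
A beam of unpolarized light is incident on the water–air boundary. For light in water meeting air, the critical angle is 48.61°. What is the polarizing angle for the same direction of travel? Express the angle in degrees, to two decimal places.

At the critical angle sin θ_c = n₂/n₁, giving n₂/n₁ = sin 48.61° = 0.7502.
Then tan θ_B = n₂/n₁ = 0.7502, so θ_B = arctan 0.7502 = 36.88°.

θ_B ≈ 36.88°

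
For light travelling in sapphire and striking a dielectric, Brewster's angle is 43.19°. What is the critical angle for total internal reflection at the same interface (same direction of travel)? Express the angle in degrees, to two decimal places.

θ_c ≈ 69.84°

n₂/n₁ = tan 43.19° = 0.9387; the critical angle satisfies sin θ_c = n₂/n₁.
θ_c = arcsin(0.9387) = 69.84°.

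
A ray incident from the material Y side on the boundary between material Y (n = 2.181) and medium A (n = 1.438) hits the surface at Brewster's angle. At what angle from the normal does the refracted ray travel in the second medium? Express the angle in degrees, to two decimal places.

θ_t ≈ 56.60°

First find Brewster's angle: tan θ_B = 1.438/2.181 = 0.6593, giving θ_B = 33.40°.
The refracted ray is perpendicular to the reflected ray, so θ_t = 90° − θ_B = 56.60°.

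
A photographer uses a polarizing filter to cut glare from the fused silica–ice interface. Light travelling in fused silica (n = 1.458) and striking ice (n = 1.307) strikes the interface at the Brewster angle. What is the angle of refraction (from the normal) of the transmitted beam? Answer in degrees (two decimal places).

θ_t ≈ 48.13°

θ_B = arctan(n₂/n₁) = arctan(1.307/1.458) = 41.87°.
At Brewster's angle the reflected and refracted rays are perpendicular, so θ_t = 90° − θ_B = 90° − 41.87° = 48.13°.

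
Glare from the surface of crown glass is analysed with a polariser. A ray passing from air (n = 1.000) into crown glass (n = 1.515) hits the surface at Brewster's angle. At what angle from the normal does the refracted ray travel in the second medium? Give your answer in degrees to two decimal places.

θ_t ≈ 33.43°

θ_B = arctan(n₂/n₁) = arctan(1.515/1.000) = 56.57°.
At Brewster's angle the reflected and refracted rays are perpendicular, so θ_t = 90° − θ_B = 90° − 56.57° = 33.43°.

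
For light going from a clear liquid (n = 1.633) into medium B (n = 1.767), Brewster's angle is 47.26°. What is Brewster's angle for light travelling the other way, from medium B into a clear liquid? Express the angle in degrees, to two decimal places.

The two Brewster angles are complementary: θ_B' = 90° − θ_B = 90° − 47.26° = 42.74°.

θ_B' ≈ 42.74°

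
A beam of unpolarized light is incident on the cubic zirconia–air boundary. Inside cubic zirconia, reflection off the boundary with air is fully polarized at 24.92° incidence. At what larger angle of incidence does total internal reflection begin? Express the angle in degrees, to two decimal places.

θ_c ≈ 27.68°

n₂/n₁ = tan 24.92° = 0.4646; the critical angle satisfies sin θ_c = n₂/n₁.
θ_c = arcsin(0.4646) = 27.68°.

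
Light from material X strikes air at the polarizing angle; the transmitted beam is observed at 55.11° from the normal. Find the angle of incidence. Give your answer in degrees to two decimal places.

Brewster's condition makes the reflected and refracted beams perpendicular: θ_B + θ_t = 90°.
θ_B = 90° − 55.11° = 34.89°.

θ_B ≈ 34.89°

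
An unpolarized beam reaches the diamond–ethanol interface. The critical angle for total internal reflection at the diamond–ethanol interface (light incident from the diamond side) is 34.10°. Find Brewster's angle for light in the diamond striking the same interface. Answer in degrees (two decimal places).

At the critical angle sin θ_c = n₂/n₁, giving n₂/n₁ = sin 34.10° = 0.5606.
Then tan θ_B = n₂/n₁ = 0.5606, so θ_B = arctan 0.5606 = 29.28°.

θ_B ≈ 29.28°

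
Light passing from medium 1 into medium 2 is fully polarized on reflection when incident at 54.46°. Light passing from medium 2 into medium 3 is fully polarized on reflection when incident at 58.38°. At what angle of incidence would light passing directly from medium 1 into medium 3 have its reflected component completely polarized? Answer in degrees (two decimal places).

n₂/n₁ = tan 54.46° = 1.3999 and n₃/n₂ = tan 58.38° = 1.6242.
Multiplying, n₃/n₁ = 1.3999 × 1.6242 = 2.2737, and θ_B(1→3) = arctan 2.2737 = 66.26°.

θ_B ≈ 66.26°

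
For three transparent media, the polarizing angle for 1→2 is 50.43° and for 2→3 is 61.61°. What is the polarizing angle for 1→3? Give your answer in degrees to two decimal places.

θ_B ≈ 65.93°

tan θ_B(1→2) = n₂/n₁ = tan 50.43° = 1.2101.
tan θ_B(2→3) = n₃/n₂ = tan 61.61° = 1.8502.
Multiplying, n₃/n₁ = 1.2101 × 1.8502 = 2.2389, and θ_B(1→3) = arctan 2.2389 = 65.93°.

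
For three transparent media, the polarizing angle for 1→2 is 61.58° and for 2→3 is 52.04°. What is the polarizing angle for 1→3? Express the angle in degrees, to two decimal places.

θ_B ≈ 67.11°

tan θ_B(1→2) = n₂/n₁ = tan 61.58° = 1.8479.
tan θ_B(2→3) = n₃/n₂ = tan 52.04° = 1.2818.
Multiplying, n₃/n₁ = 1.8479 × 1.2818 = 2.3686, and θ_B(1→3) = arctan 2.3686 = 67.11°.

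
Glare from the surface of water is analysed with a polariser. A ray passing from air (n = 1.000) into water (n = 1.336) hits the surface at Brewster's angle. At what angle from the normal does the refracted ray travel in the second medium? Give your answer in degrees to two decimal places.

θ_t ≈ 36.81°

First find Brewster's angle: tan θ_B = 1.336/1.000 = 1.3360, giving θ_B = 53.19°.
At Brewster's angle the reflected and refracted rays are perpendicular, so θ_t = 90° − θ_B = 90° − 53.19° = 36.81°.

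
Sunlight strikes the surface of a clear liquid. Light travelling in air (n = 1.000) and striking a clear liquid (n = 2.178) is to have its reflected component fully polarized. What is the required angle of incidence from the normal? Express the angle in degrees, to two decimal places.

The reflected p-component vanishes when tan θ_B = n₂/n₁.
Brewster's condition: tan θ_B = n₂/n₁ = 2.178/1.000 = 2.1780.
So θ_B = arctan 2.1780 = 65.34°.

θ_B ≈ 65.34°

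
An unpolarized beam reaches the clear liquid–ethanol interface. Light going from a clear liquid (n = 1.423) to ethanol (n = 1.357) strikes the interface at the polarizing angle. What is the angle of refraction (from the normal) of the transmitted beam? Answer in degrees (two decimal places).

First find Brewster's angle: tan θ_B = 1.357/1.423 = 0.9536, giving θ_B = 43.64°.
Since θ_B + θ_t = 90° at Brewster incidence, θ_t = 90° − 43.64° = 46.36°.

θ_t ≈ 46.36°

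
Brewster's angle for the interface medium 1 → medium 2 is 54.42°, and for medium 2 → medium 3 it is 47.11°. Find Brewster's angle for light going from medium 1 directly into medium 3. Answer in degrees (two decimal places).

θ_B ≈ 56.39°

n₂/n₁ = tan 54.42° = 1.3978 and n₃/n₂ = tan 47.11° = 1.0765.
So n₃/n₁ = (n₂/n₁)(n₃/n₂) = 1.3978 × 1.0765 = 1.5048.
θ_B(1→3) = arctan(1.5048) = 56.39°.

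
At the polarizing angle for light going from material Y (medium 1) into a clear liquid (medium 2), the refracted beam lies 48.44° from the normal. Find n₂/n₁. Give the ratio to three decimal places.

n₂/n₁ ≈ 0.887

At Brewster incidence θ_B = 90° − θ_t = 90° − 48.44° = 41.56°.
tan θ_B = n₂/n₁, so n₂/n₁ = tan 41.56° = 0.887.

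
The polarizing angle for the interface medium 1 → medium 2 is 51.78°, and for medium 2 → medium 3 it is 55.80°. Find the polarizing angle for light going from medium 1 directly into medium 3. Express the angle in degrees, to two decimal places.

θ_B ≈ 61.85°

n₂/n₁ = tan 51.78° = 1.2699 and n₃/n₂ = tan 55.80° = 1.4715.
n₃/n₁ = 1.8685. Then tan θ_B(1→3) = n₃/n₁, so θ_B(1→3) = arctan(1.8685) = 61.85°.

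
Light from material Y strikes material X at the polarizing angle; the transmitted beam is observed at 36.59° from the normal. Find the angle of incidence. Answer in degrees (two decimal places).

Since the reflected and refracted rays are at right angles at the polarizing angle, θ_B + θ_t = 90°.
θ_B = 90° − 36.59° = 53.41°.

θ_B ≈ 53.41°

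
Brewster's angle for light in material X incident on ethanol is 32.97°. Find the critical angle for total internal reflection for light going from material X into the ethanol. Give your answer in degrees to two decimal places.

θ_c ≈ 40.44°

tan θ_B = n₂/n₁ = tan 32.97° = 0.6487.
Total internal reflection: sin θ_c = n₂/n₁ = 0.6487.
θ_c = arcsin(0.6487) = 40.44°.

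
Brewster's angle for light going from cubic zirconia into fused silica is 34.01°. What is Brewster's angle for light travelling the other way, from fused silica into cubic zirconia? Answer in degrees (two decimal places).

The two Brewster angles are complementary: θ_B' = 90° − θ_B = 90° − 34.01° = 55.99°.

θ_B' ≈ 55.99°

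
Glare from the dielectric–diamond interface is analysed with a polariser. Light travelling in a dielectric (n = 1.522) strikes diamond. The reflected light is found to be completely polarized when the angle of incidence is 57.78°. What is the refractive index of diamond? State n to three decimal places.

Full polarization of the reflected beam means tan θ_B = n₂/n₁, where n₁ is the incident medium (a dielectric).
n₂ = n₁ tan θ_B = 1.522 × tan 57.78° = 2.415.

n ≈ 2.415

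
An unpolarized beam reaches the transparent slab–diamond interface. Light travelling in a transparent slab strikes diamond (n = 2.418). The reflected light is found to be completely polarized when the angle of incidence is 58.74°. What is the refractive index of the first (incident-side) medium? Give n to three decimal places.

Full polarization of the reflected beam means tan θ_B = n₂/n₁, where n₁ is the incident medium (a transparent slab).
n₁ = n₂ / tan θ_B = 2.418 / tan 58.74° = 1.468.

n ≈ 1.468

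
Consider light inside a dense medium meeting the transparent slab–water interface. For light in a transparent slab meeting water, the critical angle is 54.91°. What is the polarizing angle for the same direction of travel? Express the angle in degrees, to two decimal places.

n₂/n₁ = sin θ_c = sin 54.91° = 0.8183.
tan θ_B equals the same ratio, so θ_B = arctan(0.8183) = 39.29°.

θ_B ≈ 39.29°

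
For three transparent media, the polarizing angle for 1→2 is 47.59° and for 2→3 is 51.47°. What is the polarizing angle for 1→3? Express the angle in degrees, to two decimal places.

n₂/n₁ = tan 47.59° = 1.0948 and n₃/n₂ = tan 51.47° = 1.2558.
So n₃/n₁ = (n₂/n₁)(n₃/n₂) = 1.0948 × 1.2558 = 1.3748.
θ_B(1→3) = arctan(1.3748) = 53.97°.

θ_B ≈ 53.97°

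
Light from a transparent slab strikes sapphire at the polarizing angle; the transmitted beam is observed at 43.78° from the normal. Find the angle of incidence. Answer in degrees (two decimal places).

θ_B ≈ 46.22°

Since the reflected and refracted rays are at right angles at the polarizing angle, θ_B + θ_t = 90°.
So θ_B = 90° − θ_t = 90° − 43.78° = 46.22°.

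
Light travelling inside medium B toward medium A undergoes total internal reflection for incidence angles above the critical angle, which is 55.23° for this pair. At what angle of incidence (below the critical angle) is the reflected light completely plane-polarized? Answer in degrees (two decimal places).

θ_B ≈ 39.40°

sin θ_c = n₂/n₁, so n₂/n₁ = sin 55.23° = 0.8214.
Brewster: tan θ_B = n₂/n₁ = 0.8214.
θ_B = arctan(0.8214) = 39.40°.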